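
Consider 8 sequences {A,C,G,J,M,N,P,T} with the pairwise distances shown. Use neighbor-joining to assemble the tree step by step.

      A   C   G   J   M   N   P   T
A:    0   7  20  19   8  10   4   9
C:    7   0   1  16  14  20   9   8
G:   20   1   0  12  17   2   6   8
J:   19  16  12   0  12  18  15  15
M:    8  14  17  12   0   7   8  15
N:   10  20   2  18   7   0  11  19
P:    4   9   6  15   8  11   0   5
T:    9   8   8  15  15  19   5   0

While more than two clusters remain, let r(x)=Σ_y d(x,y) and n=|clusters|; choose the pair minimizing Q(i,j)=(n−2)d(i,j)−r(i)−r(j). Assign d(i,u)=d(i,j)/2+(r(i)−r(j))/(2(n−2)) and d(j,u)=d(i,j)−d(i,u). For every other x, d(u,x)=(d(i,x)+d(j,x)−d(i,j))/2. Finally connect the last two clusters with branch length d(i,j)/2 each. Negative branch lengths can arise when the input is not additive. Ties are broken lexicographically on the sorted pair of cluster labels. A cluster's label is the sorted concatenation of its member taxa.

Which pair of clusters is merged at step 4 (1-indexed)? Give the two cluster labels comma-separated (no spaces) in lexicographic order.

A,P

1. join G+N (d=2, Q=-141) ⇒ GN; edges |G|=-3/4, |N|=11/4
  updated: d(A,GN)=14, d(C,GN)=19/2, d(GN,J)=14, d(GN,M)=11, d(GN,P)=15/2, d(GN,T)=25/2
2. join J+M (d=12, Q=-99) ⇒ JM; edges |J|=83/10, |M|=37/10
  updated: d(A,JM)=15/2, d(C,JM)=9, d(GN,JM)=13/2, d(JM,P)=11/2, d(JM,T)=9
3. join GN+JM (d=13/2, Q=-123/2) ⇒ GJMN; edges |GN|=77/16, |JM|=27/16
  updated: d(A,GJMN)=15/2, d(C,GJMN)=6, d(GJMN,P)=13/4, d(GJMN,T)=15/2
4. join A+P (d=4, Q=-147/4) ⇒ AP; edges |A|=73/24, |P|=23/24
  updated: d(AP,C)=6, d(AP,GJMN)=27/8, d(AP,T)=5
5. join AP+T (d=5, Q=-199/8) ⇒ APT; edges |AP|=31/32, |T|=129/32
  updated: d(APT,C)=9/2, d(APT,GJMN)=47/16
6. join APT+C (d=9/2, Q=-215/16) ⇒ ACPT; edges |APT|=23/32, |C|=121/32
  updated: d(ACPT,GJMN)=71/32
7. join ACPT+GJMN (d=71/32) ⇒ ACGJMNPT; edges |ACPT|=71/64, |GJMN|=71/64
final tree: ((((A:73/24,P:23/24):31/32,T:129/32):23/32,C:121/32):71/64,((G:-3/4,N:11/4):77/16,(J:83/10,M:37/10):27/16):71/64)
total length: 1159/32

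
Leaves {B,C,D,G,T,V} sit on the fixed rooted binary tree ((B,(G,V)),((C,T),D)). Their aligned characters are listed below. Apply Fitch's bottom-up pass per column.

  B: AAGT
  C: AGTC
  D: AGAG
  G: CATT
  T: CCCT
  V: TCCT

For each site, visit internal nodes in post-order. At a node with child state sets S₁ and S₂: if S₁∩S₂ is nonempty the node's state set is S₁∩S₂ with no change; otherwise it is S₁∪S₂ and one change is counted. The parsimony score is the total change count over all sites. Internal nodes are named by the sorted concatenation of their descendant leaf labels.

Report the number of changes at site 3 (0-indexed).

GV@0: {C} ∪ {T} = {C,T} (union, +1)
BGV@0: {A} ∪ {C,T} = {A,C,T} (union, +1)
CT@0: {A} ∪ {C} = {A,C} (union, +1)
CDT@0: {A,C} ∩ {A} = {A} (intersection, +0)
BCDGTV@0: {A,C,T} ∩ {A} = {A} (intersection, +0)
GV@1: {A} ∪ {C} = {A,C} (union, +1)
BGV@1: {A} ∩ {A,C} = {A} (intersection, +0)
CT@1: {G} ∪ {C} = {C,G} (union, +1)
CDT@1: {C,G} ∩ {G} = {G} (intersection, +0)
BCDGTV@1: {A} ∪ {G} = {A,G} (union, +1)
GV@2: {T} ∪ {C} = {C,T} (union, +1)
BGV@2: {G} ∪ {C,T} = {C,G,T} (union, +1)
CT@2: {T} ∪ {C} = {C,T} (union, +1)
CDT@2: {C,T} ∪ {A} = {A,C,T} (union, +1)
BCDGTV@2: {C,G,T} ∩ {A,C,T} = {C,T} (intersection, +0)
GV@3: {T} ∩ {T} = {T} (intersection, +0)
BGV@3: {T} ∩ {T} = {T} (intersection, +0)
CT@3: {C} ∪ {T} = {C,T} (union, +1)
CDT@3: {C,T} ∪ {G} = {C,G,T} (union, +1)
BCDGTV@3: {T} ∩ {C,G,T} = {T} (intersection, +0)
per-site changes: [3, 3, 4, 2]; total = 12

2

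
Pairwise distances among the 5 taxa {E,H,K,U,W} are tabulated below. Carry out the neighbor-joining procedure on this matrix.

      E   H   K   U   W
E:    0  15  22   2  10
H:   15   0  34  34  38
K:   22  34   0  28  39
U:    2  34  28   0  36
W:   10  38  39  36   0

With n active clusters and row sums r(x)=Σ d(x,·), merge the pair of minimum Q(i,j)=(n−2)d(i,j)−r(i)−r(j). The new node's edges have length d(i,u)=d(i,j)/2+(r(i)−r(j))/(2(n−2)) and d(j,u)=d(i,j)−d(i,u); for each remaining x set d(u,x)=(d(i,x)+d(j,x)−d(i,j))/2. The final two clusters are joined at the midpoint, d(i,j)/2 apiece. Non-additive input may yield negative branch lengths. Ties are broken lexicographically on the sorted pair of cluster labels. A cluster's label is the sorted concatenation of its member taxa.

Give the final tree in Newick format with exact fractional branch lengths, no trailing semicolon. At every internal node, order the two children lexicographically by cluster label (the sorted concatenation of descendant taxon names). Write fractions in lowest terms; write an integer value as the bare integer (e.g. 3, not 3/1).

((((E:-15/2,U:19/2):29/8,W:147/8):25/8,H:133/8):139/16,K:139/16)

1. join E+U (d=2, Q=-143) ⇒ EU; edges |E|=-15/2, |U|=19/2
  updated: d(EU,H)=47/2, d(EU,K)=24, d(EU,W)=22
2. join EU+W (d=22, Q=-249/2) ⇒ EUW; edges |EU|=29/8, |W|=147/8
  updated: d(EUW,H)=79/4, d(EUW,K)=41/2
3. join EUW+H (d=79/4, Q=-297/4) ⇒ EHUW; edges |EUW|=25/8, |H|=133/8
  updated: d(EHUW,K)=139/8
4. join EHUW+K (d=139/8) ⇒ EHKUW; edges |EHUW|=139/16, |K|=139/16
final tree: ((((E:-15/2,U:19/2):29/8,W:147/8):25/8,H:133/8):139/16,K:139/16)
total length: 489/8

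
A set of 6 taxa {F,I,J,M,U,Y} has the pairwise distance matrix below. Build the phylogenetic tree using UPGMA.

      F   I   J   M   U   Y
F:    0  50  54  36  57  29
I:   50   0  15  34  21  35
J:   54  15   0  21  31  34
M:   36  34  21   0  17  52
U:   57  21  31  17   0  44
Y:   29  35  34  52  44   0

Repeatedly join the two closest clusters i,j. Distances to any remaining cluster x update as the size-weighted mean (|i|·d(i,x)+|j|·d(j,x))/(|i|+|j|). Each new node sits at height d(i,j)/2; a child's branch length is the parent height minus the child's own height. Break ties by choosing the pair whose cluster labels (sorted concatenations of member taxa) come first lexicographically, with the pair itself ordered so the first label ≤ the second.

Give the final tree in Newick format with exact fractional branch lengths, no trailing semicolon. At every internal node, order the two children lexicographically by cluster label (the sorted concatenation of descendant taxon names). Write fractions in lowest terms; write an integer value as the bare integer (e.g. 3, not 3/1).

1. join I+J (d=15) ⇒ IJ; edges |I|=15/2, |J|=15/2
  updated: d(F,IJ)=52, d(IJ,M)=55/2, d(IJ,U)=26, d(IJ,Y)=69/2
2. join M+U (d=17) ⇒ MU; edges |M|=17/2, |U|=17/2
  updated: d(F,MU)=93/2, d(IJ,MU)=107/4, d(MU,Y)=48
3. join IJ+MU (d=107/4) ⇒ IJMU; edges |IJ|=47/8, |MU|=39/8
  updated: d(F,IJMU)=197/4, d(IJMU,Y)=165/4
4. join F+Y (d=29) ⇒ FY; edges |F|=29/2, |Y|=29/2
  updated: d(FY,IJMU)=181/4
5. join FY+IJMU (d=181/4) ⇒ FIJMUY; edges |FY|=65/8, |IJMU|=37/4
final tree: ((F:29/2,Y:29/2):65/8,((I:15/2,J:15/2):47/8,(M:17/2,U:17/2):39/8):37/4)
total length: 713/8

((F:29/2,Y:29/2):65/8,((I:15/2,J:15/2):47/8,(M:17/2,U:17/2):39/8):37/4)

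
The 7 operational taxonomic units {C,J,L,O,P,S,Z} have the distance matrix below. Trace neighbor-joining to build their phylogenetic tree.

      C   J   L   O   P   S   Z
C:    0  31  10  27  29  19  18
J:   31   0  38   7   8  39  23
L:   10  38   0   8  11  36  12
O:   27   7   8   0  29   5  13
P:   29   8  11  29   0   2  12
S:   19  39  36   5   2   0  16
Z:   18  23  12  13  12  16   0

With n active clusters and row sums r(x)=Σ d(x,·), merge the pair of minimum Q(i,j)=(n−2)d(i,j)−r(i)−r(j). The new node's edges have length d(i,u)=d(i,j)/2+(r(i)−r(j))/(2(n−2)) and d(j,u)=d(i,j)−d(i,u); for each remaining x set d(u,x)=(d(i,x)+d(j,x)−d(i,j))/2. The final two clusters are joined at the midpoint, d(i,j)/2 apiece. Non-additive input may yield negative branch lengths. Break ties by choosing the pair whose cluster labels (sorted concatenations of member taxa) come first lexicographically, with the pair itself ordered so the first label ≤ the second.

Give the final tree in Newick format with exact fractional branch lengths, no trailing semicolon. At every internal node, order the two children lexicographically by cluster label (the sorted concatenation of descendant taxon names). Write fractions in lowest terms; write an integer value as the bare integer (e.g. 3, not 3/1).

iteration 1: select J,O (d=7, Q=-200); attach at lengths (46/5, -11/5); label the merged cluster JO
  updated: d(C,JO)=51/2, d(JO,L)=39/2, d(JO,P)=15, d(JO,S)=37/2, d(JO,Z)=29/2
iteration 2: select P,S (d=2, Q=-305/2); attach at lengths (-29/16, 61/16); label the merged cluster PS
  updated: d(C,PS)=23, d(JO,PS)=63/4, d(L,PS)=45/2, d(PS,Z)=13
iteration 3: select C,L (d=10, Q=-221/2); attach at lengths (85/12, 35/12); label the merged cluster CL
  updated: d(CL,JO)=35/2, d(CL,PS)=71/4, d(CL,Z)=10
iteration 4: select CL,Z (d=10, Q=-251/4); attach at lengths (111/16, 49/16); label the merged cluster CLZ
  updated: d(CLZ,JO)=11, d(CLZ,PS)=83/8
iteration 5: select CLZ,JO (d=11, Q=-297/8); attach at lengths (45/16, 131/16); label the merged cluster CJLOZ
  updated: d(CJLOZ,PS)=121/16
iteration 6: select CJLOZ,PS (d=121/16); attach at lengths (121/32, 121/32); label the merged cluster CJLOPSZ
final tree: ((((C:85/12,L:35/12):111/16,Z:49/16):45/16,(J:46/5,O:-11/5):131/16):121/32,(P:-29/16,S:61/16):121/32)
total length: 761/16

((((C:85/12,L:35/12):111/16,Z:49/16):45/16,(J:46/5,O:-11/5):131/16):121/32,(P:-29/16,S:61/16):121/32)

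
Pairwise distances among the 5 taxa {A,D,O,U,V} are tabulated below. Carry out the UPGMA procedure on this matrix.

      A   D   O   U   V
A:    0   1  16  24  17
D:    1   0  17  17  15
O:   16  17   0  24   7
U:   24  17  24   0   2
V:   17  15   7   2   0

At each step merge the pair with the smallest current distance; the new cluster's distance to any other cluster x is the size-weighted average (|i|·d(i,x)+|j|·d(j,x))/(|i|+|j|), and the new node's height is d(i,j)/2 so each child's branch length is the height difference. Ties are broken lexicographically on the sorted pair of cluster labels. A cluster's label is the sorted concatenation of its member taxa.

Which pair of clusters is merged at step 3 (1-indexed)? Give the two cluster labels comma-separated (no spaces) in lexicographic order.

O,UV

iteration 1: select A,D (d=1); attach at lengths (1/2, 1/2); label the merged cluster AD
  updated: d(AD,O)=33/2, d(AD,U)=41/2, d(AD,V)=16
iteration 2: select U,V (d=2); attach at lengths (1, 1); label the merged cluster UV
  updated: d(AD,UV)=73/4, d(O,UV)=31/2
iteration 3: select O,UV (d=31/2); attach at lengths (31/4, 27/4); label the merged cluster OUV
  updated: d(AD,OUV)=53/3
iteration 4: select AD,OUV (d=53/3); attach at lengths (25/3, 13/12); label the merged cluster ADOUV
final tree: ((A:1/2,D:1/2):25/3,(O:31/4,(U:1,V:1):27/4):13/12)
total length: 323/12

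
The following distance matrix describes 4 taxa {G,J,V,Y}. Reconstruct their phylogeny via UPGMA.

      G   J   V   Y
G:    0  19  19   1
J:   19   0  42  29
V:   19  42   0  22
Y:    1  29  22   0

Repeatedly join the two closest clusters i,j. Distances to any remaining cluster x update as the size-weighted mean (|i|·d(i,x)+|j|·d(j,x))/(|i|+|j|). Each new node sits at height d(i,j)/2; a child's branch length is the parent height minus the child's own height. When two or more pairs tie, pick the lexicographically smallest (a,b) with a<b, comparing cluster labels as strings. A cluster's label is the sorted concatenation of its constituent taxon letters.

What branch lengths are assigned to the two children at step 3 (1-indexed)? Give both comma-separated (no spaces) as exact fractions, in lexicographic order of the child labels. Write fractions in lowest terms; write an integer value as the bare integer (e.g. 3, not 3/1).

19/4,15

iteration 1: select G,Y (d=1); attach at lengths (1/2, 1/2); label the merged cluster GY
  updated: d(GY,J)=24, d(GY,V)=41/2
iteration 2: select GY,V (d=41/2); attach at lengths (39/4, 41/4); label the merged cluster GVY
  updated: d(GVY,J)=30
iteration 3: select GVY,J (d=30); attach at lengths (19/4, 15); label the merged cluster GJVY
final tree: (((G:1/2,Y:1/2):39/4,V:41/4):19/4,J:15)
total length: 163/4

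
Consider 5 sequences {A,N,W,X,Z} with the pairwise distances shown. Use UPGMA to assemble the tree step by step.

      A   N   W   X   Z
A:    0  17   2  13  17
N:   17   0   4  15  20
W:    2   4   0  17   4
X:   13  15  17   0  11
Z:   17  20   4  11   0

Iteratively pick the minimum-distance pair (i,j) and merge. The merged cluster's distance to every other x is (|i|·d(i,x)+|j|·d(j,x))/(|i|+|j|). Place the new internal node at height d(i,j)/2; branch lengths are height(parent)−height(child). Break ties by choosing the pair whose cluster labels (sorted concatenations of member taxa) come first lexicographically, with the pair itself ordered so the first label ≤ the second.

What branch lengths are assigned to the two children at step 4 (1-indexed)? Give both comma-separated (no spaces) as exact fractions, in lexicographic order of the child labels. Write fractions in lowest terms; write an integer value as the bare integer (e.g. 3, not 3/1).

step 1: merge (A,W) at d=2; branch lengths A→1, W→1; new cluster AW
  updated: d(AW,N)=21/2, d(AW,X)=15, d(AW,Z)=21/2
step 2: merge (AW,N) at d=21/2; branch lengths AW→17/4, N→21/4; new cluster ANW
  updated: d(ANW,X)=15, d(ANW,Z)=41/3
step 3: merge (X,Z) at d=11; branch lengths X→11/2, Z→11/2; new cluster XZ
  updated: d(ANW,XZ)=43/3
step 4: merge (ANW,XZ) at d=43/3; branch lengths ANW→23/12, XZ→5/3; new cluster ANWXZ
final tree: (((A:1,W:1):17/4,N:21/4):23/12,(X:11/2,Z:11/2):5/3)
total length: 313/12

23/12,5/3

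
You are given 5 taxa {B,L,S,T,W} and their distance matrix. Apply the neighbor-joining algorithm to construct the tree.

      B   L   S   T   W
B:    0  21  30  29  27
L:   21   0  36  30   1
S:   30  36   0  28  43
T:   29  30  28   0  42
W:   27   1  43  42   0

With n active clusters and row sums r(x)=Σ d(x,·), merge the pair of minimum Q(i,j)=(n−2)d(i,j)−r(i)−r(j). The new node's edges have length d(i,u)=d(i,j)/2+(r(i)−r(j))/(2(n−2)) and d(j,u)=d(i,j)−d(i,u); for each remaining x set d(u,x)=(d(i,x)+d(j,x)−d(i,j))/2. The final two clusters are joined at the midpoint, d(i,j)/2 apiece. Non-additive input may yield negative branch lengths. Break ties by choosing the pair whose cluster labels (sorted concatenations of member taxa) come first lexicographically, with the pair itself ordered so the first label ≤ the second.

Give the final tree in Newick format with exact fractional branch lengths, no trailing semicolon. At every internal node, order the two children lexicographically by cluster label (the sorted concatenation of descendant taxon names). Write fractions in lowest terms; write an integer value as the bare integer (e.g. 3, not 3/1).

(((B:63/8,(L:-11/3,W:14/3):125/8):61/8,S:121/8):103/16,T:103/16)

1. join L+W (d=1, Q=-198) ⇒ LW; edges |L|=-11/3, |W|=14/3
  updated: d(B,LW)=47/2, d(LW,S)=39, d(LW,T)=71/2
2. join B+LW (d=47/2, Q=-267/2) ⇒ BLW; edges |B|=63/8, |LW|=125/8
  updated: d(BLW,S)=91/4, d(BLW,T)=41/2
3. join BLW+S (d=91/4, Q=-285/4) ⇒ BLSW; edges |BLW|=61/8, |S|=121/8
  updated: d(BLSW,T)=103/8
4. join BLSW+T (d=103/8) ⇒ BLSTW; edges |BLSW|=103/16, |T|=103/16
final tree: (((B:63/8,(L:-11/3,W:14/3):125/8):61/8,S:121/8):103/16,T:103/16)
total length: 481/8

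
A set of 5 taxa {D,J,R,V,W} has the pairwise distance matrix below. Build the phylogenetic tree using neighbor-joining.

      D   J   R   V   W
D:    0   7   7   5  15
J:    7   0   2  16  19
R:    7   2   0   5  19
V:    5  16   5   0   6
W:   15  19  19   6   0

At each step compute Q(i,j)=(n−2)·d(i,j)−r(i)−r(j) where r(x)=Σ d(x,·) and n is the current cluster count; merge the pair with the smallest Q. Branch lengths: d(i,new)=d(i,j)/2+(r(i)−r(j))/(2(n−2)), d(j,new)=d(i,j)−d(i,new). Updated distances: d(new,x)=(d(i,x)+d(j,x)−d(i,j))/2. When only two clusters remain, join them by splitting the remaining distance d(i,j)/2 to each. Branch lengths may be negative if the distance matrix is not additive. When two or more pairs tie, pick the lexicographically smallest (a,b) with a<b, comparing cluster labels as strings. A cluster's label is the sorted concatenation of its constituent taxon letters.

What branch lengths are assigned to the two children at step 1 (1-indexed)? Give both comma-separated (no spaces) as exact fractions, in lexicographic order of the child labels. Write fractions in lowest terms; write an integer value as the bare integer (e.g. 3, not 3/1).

step 1: merge (V,W) at d=6, Q=-73; branch lengths V→-3/2, W→15/2; new cluster VW
  updated: d(D,VW)=7, d(J,VW)=29/2, d(R,VW)=9
step 2: merge (D,VW) at d=7, Q=-75/2; branch lengths D→9/8, VW→47/8; new cluster DVW
  updated: d(DVW,J)=29/4, d(DVW,R)=9/2
step 3: merge (DVW,J) at d=29/4, Q=-55/4; branch lengths DVW→39/8, J→19/8; new cluster DJVW
  updated: d(DJVW,R)=-3/8
step 4: merge (DJVW,R) at d=-3/8; branch lengths DJVW→-3/16, R→-3/16; new cluster DJRVW
final tree: (((D:9/8,(V:-3/2,W:15/2):47/8):39/8,J:19/8):-3/16,R:-3/16)
total length: 159/8

-3/2,15/2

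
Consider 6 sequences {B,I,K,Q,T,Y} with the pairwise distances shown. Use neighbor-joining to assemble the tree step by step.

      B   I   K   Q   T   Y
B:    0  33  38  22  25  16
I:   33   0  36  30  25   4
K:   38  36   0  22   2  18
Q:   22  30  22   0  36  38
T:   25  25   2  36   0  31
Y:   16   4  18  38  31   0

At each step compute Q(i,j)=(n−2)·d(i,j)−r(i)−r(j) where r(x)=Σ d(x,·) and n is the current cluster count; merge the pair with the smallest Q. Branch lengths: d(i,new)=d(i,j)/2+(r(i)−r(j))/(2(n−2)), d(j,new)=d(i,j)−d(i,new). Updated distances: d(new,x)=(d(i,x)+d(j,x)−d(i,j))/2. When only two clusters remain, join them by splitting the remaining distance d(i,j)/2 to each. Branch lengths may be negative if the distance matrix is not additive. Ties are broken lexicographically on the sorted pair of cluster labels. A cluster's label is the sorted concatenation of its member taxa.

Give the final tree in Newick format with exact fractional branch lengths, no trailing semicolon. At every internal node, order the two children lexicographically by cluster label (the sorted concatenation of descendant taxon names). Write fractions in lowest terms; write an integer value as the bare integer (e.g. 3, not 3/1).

step 1: merge (K,T) at d=2, Q=-227; branch lengths K→5/8, T→11/8; new cluster KT
  updated: d(B,KT)=61/2, d(I,KT)=59/2, d(KT,Q)=28, d(KT,Y)=47/2
step 2: merge (I,Y) at d=4, Q=-166; branch lengths I→9/2, Y→-1/2; new cluster IY
  updated: d(B,IY)=45/2, d(IY,KT)=49/2, d(IY,Q)=32
step 3: merge (B,Q) at d=22, Q=-113; branch lengths B→37/4, Q→51/4; new cluster BQ
  updated: d(BQ,IY)=65/4, d(BQ,KT)=73/4
step 4: merge (BQ,IY) at d=65/4, Q=-59; branch lengths BQ→5, IY→45/4; new cluster BIQY
  updated: d(BIQY,KT)=53/4
step 5: merge (BIQY,KT) at d=53/4; branch lengths BIQY→53/8, KT→53/8; new cluster BIKQTY
final tree: (((B:37/4,Q:51/4):5,(I:9/2,Y:-1/2):45/4):53/8,(K:5/8,T:11/8):53/8)
total length: 115/2

(((B:37/4,Q:51/4):5,(I:9/2,Y:-1/2):45/4):53/8,(K:5/8,T:11/8):53/8)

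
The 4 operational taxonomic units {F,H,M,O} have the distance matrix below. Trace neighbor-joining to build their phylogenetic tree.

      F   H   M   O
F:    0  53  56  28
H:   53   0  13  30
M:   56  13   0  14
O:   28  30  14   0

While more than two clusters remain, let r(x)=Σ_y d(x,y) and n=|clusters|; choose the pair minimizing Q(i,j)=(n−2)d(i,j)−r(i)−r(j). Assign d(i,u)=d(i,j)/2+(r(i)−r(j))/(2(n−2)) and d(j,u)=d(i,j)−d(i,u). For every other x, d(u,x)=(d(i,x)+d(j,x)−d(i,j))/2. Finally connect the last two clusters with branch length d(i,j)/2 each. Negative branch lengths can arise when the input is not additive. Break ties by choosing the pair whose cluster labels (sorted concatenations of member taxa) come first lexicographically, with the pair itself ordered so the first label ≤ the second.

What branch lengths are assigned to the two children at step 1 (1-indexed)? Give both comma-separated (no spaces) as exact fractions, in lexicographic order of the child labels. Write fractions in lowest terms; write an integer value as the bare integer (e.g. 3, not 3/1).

iteration 1: select F,O (d=28, Q=-153); attach at lengths (121/4, -9/4); label the merged cluster FO
  updated: d(FO,H)=55/2, d(FO,M)=21
iteration 2: select FO,H (d=55/2, Q=-123/2); attach at lengths (71/4, 39/4); label the merged cluster FHO
  updated: d(FHO,M)=13/4
iteration 3: select FHO,M (d=13/4); attach at lengths (13/8, 13/8); label the merged cluster FHMO
final tree: (((F:121/4,O:-9/4):71/4,H:39/4):13/8,M:13/8)
total length: 235/4

121/4,-9/4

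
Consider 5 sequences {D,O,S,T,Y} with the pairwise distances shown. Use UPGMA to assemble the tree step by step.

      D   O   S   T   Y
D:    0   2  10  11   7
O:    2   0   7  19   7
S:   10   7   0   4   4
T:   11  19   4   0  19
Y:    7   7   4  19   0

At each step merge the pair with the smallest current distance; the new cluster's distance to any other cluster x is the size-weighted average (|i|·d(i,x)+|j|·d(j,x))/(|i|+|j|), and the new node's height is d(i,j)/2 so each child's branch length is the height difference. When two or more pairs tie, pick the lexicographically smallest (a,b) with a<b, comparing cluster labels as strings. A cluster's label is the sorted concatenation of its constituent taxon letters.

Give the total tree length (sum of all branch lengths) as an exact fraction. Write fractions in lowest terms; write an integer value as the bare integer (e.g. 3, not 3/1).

1. join D+O (d=2) ⇒ DO; edges |D|=1, |O|=1
  updated: d(DO,S)=17/2, d(DO,T)=15, d(DO,Y)=7
2. join S+T (d=4) ⇒ ST; edges |S|=2, |T|=2
  updated: d(DO,ST)=47/4, d(ST,Y)=23/2
3. join DO+Y (d=7) ⇒ DOY; edges |DO|=5/2, |Y|=7/2
  updated: d(DOY,ST)=35/3
4. join DOY+ST (d=35/3) ⇒ DOSTY; edges |DOY|=7/3, |ST|=23/6
final tree: (((D:1,O:1):5/2,Y:7/2):7/3,(S:2,T:2):23/6)
total length: 109/6

109/6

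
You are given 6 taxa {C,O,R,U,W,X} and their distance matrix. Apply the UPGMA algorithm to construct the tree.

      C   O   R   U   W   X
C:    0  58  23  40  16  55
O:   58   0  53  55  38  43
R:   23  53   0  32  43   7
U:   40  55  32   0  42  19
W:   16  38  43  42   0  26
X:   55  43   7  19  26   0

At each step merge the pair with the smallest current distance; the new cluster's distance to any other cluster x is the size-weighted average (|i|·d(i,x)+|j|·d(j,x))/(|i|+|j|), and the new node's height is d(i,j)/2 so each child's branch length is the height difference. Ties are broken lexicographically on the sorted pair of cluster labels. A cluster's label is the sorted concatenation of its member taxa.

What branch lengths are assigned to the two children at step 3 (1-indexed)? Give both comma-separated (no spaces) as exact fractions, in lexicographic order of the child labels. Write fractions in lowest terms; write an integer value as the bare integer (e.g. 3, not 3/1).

37/4,51/4

iteration 1: select R,X (d=7); attach at lengths (7/2, 7/2); label the merged cluster RX
  updated: d(C,RX)=39, d(O,RX)=48, d(RX,U)=51/2, d(RX,W)=69/2
iteration 2: select C,W (d=16); attach at lengths (8, 8); label the merged cluster CW
  updated: d(CW,O)=48, d(CW,RX)=147/4, d(CW,U)=41
iteration 3: select RX,U (d=51/2); attach at lengths (37/4, 51/4); label the merged cluster RUX
  updated: d(CW,RUX)=229/6, d(O,RUX)=151/3
iteration 4: select CW,RUX (d=229/6); attach at lengths (133/12, 19/3); label the merged cluster CRUWX
  updated: d(CRUWX,O)=247/5
iteration 5: select CRUWX,O (d=247/5); attach at lengths (337/60, 247/10); label the merged cluster CORUWX
final tree: (((C:8,W:8):133/12,((R:7/2,X:7/2):37/4,U:51/4):19/3):337/60,O:247/10)
total length: 1391/15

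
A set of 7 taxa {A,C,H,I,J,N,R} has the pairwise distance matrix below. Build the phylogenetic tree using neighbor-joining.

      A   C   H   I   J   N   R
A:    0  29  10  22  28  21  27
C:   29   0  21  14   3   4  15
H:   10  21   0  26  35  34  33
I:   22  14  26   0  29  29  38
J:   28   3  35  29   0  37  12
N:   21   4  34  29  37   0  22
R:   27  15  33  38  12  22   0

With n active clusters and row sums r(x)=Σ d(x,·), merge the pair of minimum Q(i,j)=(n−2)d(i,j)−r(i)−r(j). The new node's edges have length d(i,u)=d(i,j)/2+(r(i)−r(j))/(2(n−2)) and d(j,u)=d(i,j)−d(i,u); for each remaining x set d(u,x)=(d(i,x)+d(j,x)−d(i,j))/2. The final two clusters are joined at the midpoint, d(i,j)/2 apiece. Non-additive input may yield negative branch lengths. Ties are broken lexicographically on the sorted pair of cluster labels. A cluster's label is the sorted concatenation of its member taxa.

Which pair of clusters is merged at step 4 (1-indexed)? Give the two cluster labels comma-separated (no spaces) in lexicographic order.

iteration 1: select A,H (d=10, Q=-246); attach at lengths (14/5, 36/5); label the merged cluster AH
  updated: d(AH,C)=20, d(AH,I)=19, d(AH,J)=53/2, d(AH,N)=45/2, d(AH,R)=25
iteration 2: select J,R (d=12, Q=-343/2); attach at lengths (87/16, 105/16); label the merged cluster JR
  updated: d(AH,JR)=79/4, d(C,JR)=3, d(I,JR)=55/2, d(JR,N)=47/2
iteration 3: select AH,I (d=19, Q=-455/4); attach at lengths (65/8, 87/8); label the merged cluster AHI
  updated: d(AHI,C)=15/2, d(AHI,JR)=113/8, d(AHI,N)=65/4
iteration 4: select AHI,JR (d=113/8, Q=-201/4); attach at lengths (51/8, 31/4); label the merged cluster AHIJR
  updated: d(AHIJR,C)=-29/16, d(AHIJR,N)=205/16
iteration 5: select AHIJR,C (d=-29/16, Q=-15); attach at lengths (7/2, -85/16); label the merged cluster ACHIJR
  updated: d(ACHIJR,N)=149/16
iteration 6: select ACHIJR,N (d=149/16); attach at lengths (149/32, 149/32); label the merged cluster ACHIJNR
final tree: (((((A:14/5,H:36/5):65/8,I:87/8):51/8,(J:87/16,R:105/16):31/4):7/2,C:-85/16):149/32,N:149/32)
total length: 501/8

AHI,JR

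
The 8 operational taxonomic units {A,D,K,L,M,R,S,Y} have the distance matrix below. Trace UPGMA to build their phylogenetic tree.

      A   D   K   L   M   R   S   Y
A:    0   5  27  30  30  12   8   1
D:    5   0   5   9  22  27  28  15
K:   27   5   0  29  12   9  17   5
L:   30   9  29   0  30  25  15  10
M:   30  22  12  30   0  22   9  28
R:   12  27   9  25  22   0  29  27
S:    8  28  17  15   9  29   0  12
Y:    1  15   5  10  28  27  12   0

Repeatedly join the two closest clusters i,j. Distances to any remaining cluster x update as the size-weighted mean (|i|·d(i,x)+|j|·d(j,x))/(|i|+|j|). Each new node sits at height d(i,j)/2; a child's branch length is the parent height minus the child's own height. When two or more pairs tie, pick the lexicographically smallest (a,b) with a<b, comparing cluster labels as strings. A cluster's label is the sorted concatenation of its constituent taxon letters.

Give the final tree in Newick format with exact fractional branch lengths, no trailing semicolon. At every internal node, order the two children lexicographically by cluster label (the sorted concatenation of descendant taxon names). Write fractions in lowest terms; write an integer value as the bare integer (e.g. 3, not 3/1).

iteration 1: select A,Y (d=1); attach at lengths (1/2, 1/2); label the merged cluster AY
  updated: d(AY,D)=10, d(AY,K)=16, d(AY,L)=20, d(AY,M)=29, d(AY,R)=39/2, d(AY,S)=10
iteration 2: select D,K (d=5); attach at lengths (5/2, 5/2); label the merged cluster DK
  updated: d(AY,DK)=13, d(DK,L)=19, d(DK,M)=17, d(DK,R)=18, d(DK,S)=45/2
iteration 3: select M,S (d=9); attach at lengths (9/2, 9/2); label the merged cluster MS
  updated: d(AY,MS)=39/2, d(DK,MS)=79/4, d(L,MS)=45/2, d(MS,R)=51/2
iteration 4: select AY,DK (d=13); attach at lengths (6, 4); label the merged cluster ADKY
  updated: d(ADKY,L)=39/2, d(ADKY,MS)=157/8, d(ADKY,R)=75/4
iteration 5: select ADKY,R (d=75/4); attach at lengths (23/8, 75/8); label the merged cluster ADKRY
  updated: d(ADKRY,L)=103/5, d(ADKRY,MS)=104/5
iteration 6: select ADKRY,L (d=103/5); attach at lengths (37/40, 103/10); label the merged cluster ADKLRY
  updated: d(ADKLRY,MS)=253/12
iteration 7: select ADKLRY,MS (d=253/12); attach at lengths (29/120, 145/24); label the merged cluster ADKLMRSY
final tree: (((((A:1/2,Y:1/2):6,(D:5/2,K:5/2):4):23/8,R:75/8):37/40,L:103/10):29/120,(M:9/2,S:9/2):145/24)
total length: 6571/120

(((((A:1/2,Y:1/2):6,(D:5/2,K:5/2):4):23/8,R:75/8):37/40,L:103/10):29/120,(M:9/2,S:9/2):145/24)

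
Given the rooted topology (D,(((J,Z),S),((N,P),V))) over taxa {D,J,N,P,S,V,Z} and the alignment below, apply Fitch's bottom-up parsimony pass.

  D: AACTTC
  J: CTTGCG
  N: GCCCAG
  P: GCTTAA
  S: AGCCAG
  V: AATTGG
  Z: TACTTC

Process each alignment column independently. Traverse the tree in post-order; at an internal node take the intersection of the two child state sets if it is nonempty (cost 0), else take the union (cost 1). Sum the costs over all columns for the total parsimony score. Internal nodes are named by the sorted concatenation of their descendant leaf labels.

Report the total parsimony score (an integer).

site 0, node JZ: J={C} ∪ Z={T} → {C,T} (+1)
site 0, node JSZ: JZ={C,T} ∪ S={A} → {A,C,T} (+1)
site 0, node NP: N={G} ∩ P={G} → {G} (+0)
site 0, node NPV: NP={G} ∪ V={A} → {A,G} (+1)
site 0, node JNPSVZ: JSZ={A,C,T} ∩ NPV={A,G} → {A} (+0)
site 0, node DJNPSVZ: D={A} ∩ JNPSVZ={A} → {A} (+0)
site 1, node JZ: J={T} ∪ Z={A} → {A,T} (+1)
site 1, node JSZ: JZ={A,T} ∪ S={G} → {A,G,T} (+1)
site 1, node NP: N={C} ∩ P={C} → {C} (+0)
site 1, node NPV: NP={C} ∪ V={A} → {A,C} (+1)
site 1, node JNPSVZ: JSZ={A,G,T} ∩ NPV={A,C} → {A} (+0)
site 1, node DJNPSVZ: D={A} ∩ JNPSVZ={A} → {A} (+0)
site 2, node JZ: J={T} ∪ Z={C} → {C,T} (+1)
site 2, node JSZ: JZ={C,T} ∩ S={C} → {C} (+0)
site 2, node NP: N={C} ∪ P={T} → {C,T} (+1)
site 2, node NPV: NP={C,T} ∩ V={T} → {T} (+0)
site 2, node JNPSVZ: JSZ={C} ∪ NPV={T} → {C,T} (+1)
site 2, node DJNPSVZ: D={C} ∩ JNPSVZ={C,T} → {C} (+0)
site 3, node JZ: J={G} ∪ Z={T} → {G,T} (+1)
site 3, node JSZ: JZ={G,T} ∪ S={C} → {C,G,T} (+1)
site 3, node NP: N={C} ∪ P={T} → {C,T} (+1)
site 3, node NPV: NP={C,T} ∩ V={T} → {T} (+0)
site 3, node JNPSVZ: JSZ={C,G,T} ∩ NPV={T} → {T} (+0)
site 3, node DJNPSVZ: D={T} ∩ JNPSVZ={T} → {T} (+0)
site 4, node JZ: J={C} ∪ Z={T} → {C,T} (+1)
site 4, node JSZ: JZ={C,T} ∪ S={A} → {A,C,T} (+1)
site 4, node NP: N={A} ∩ P={A} → {A} (+0)
site 4, node NPV: NP={A} ∪ V={G} → {A,G} (+1)
site 4, node JNPSVZ: JSZ={A,C,T} ∩ NPV={A,G} → {A} (+0)
site 4, node DJNPSVZ: D={T} ∪ JNPSVZ={A} → {A,T} (+1)
site 5, node JZ: J={G} ∪ Z={C} → {C,G} (+1)
site 5, node JSZ: JZ={C,G} ∩ S={G} → {G} (+0)
site 5, node NP: N={G} ∪ P={A} → {A,G} (+1)
site 5, node NPV: NP={A,G} ∩ V={G} → {G} (+0)
site 5, node JNPSVZ: JSZ={G} ∩ NPV={G} → {G} (+0)
site 5, node DJNPSVZ: D={C} ∪ JNPSVZ={G} → {C,G} (+1)
per-site changes: [3, 3, 3, 3, 4, 3]; total = 19

19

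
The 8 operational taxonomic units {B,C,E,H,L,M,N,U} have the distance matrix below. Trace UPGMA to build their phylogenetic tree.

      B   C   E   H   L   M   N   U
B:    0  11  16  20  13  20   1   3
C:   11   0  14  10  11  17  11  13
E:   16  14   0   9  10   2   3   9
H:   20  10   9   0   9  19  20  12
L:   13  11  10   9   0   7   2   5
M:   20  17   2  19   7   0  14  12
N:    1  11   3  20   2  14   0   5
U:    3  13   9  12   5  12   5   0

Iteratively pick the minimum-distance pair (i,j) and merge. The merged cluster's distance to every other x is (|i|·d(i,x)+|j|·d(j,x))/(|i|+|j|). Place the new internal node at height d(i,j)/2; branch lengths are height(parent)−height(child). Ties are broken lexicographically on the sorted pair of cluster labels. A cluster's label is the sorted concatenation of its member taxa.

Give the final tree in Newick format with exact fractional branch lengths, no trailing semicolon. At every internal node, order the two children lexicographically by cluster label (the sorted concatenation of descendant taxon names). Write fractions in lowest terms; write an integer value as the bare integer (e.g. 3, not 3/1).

1. join B+N (d=1) ⇒ BN; edges |B|=1/2, |N|=1/2
  updated: d(BN,C)=11, d(BN,E)=19/2, d(BN,H)=20, d(BN,L)=15/2, d(BN,M)=17, d(BN,U)=4
2. join E+M (d=2) ⇒ EM; edges |E|=1, |M|=1
  updated: d(BN,EM)=53/4, d(C,EM)=31/2, d(EM,H)=14, d(EM,L)=17/2, d(EM,U)=21/2
3. join BN+U (d=4) ⇒ BNU; edges |BN|=3/2, |U|=2
  updated: d(BNU,C)=35/3, d(BNU,EM)=37/3, d(BNU,H)=52/3, d(BNU,L)=20/3
4. join BNU+L (d=20/3) ⇒ BLNU; edges |BNU|=4/3, |L|=10/3
  updated: d(BLNU,C)=23/2, d(BLNU,EM)=91/8, d(BLNU,H)=61/4
5. join C+H (d=10) ⇒ CH; edges |C|=5, |H|=5
  updated: d(BLNU,CH)=107/8, d(CH,EM)=59/4
6. join BLNU+EM (d=91/8) ⇒ BELMNU; edges |BLNU|=113/48, |EM|=75/16
  updated: d(BELMNU,CH)=83/6
7. join BELMNU+CH (d=83/6) ⇒ BCEHLMNU; edges |BELMNU|=59/48, |CH|=23/12
final tree: (((((B:1/2,N:1/2):3/2,U:2):4/3,L:10/3):113/48,(E:1,M:1):75/16):59/48,(C:5,H:5):23/12)
total length: 1505/48

(((((B:1/2,N:1/2):3/2,U:2):4/3,L:10/3):113/48,(E:1,M:1):75/16):59/48,(C:5,H:5):23/12)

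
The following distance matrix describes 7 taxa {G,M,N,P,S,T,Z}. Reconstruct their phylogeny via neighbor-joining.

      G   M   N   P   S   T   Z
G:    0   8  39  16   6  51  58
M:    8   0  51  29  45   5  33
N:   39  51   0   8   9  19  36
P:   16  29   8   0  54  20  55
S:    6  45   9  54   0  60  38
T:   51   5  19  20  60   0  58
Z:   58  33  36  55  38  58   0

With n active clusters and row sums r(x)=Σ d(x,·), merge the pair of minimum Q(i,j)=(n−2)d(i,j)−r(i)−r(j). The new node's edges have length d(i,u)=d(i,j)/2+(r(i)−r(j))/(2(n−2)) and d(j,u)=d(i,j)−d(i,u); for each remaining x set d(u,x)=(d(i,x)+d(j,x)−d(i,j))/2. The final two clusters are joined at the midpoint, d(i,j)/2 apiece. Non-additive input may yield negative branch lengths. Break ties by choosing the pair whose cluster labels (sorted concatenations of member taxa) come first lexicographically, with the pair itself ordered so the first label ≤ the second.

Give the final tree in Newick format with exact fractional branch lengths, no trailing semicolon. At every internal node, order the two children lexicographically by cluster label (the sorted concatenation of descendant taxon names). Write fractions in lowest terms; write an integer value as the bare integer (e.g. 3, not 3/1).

((((G:-2/5,S:32/5):243/16,(N:3/4,P:29/4):117/16):57/16,(M:7/8,T:33/8):233/16):455/32,Z:455/32)

iteration 1: select G,S (d=6, Q=-360); attach at lengths (-2/5, 32/5); label the merged cluster GS
  updated: d(GS,M)=47/2, d(GS,N)=21, d(GS,P)=32, d(GS,T)=105/2, d(GS,Z)=45
iteration 2: select M,T (d=5, Q=-276); attach at lengths (7/8, 33/8); label the merged cluster MT
  updated: d(GS,MT)=71/2, d(MT,N)=65/2, d(MT,P)=22, d(MT,Z)=43
iteration 3: select N,P (d=8, Q=-381/2); attach at lengths (3/4, 29/4); label the merged cluster NP
  updated: d(GS,NP)=45/2, d(MT,NP)=93/4, d(NP,Z)=83/2
iteration 4: select GS,NP (d=45/2, Q=-581/4); attach at lengths (243/16, 117/16); label the merged cluster GNPS
  updated: d(GNPS,MT)=145/8, d(GNPS,Z)=32
iteration 5: select GNPS,MT (d=145/8, Q=-745/8); attach at lengths (57/16, 233/16); label the merged cluster GMNPST
  updated: d(GMNPST,Z)=455/16
iteration 6: select GMNPST,Z (d=455/16); attach at lengths (455/32, 455/32); label the merged cluster GMNPSTZ
final tree: ((((G:-2/5,S:32/5):243/16,(N:3/4,P:29/4):117/16):57/16,(M:7/8,T:33/8):233/16):455/32,Z:455/32)
total length: 1409/16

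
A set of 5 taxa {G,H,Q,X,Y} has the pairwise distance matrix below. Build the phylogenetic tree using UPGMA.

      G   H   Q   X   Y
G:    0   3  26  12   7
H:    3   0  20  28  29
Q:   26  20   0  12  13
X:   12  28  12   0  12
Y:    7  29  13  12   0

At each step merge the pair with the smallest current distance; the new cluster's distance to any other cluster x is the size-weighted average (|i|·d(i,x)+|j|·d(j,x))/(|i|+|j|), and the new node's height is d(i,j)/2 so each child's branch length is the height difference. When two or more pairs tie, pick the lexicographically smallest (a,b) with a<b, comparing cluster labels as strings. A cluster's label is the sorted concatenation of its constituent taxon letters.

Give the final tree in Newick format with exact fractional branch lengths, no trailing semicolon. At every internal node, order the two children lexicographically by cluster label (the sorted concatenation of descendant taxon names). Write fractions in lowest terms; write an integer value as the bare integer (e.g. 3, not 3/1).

((G:3/2,H:3/2):26/3,((Q:6,X:6):1/4,Y:25/4):47/12)

step 1: merge (G,H) at d=3; branch lengths G→3/2, H→3/2; new cluster GH
  updated: d(GH,Q)=23, d(GH,X)=20, d(GH,Y)=18
step 2: merge (Q,X) at d=12; branch lengths Q→6, X→6; new cluster QX
  updated: d(GH,QX)=43/2, d(QX,Y)=25/2
step 3: merge (QX,Y) at d=25/2; branch lengths QX→1/4, Y→25/4; new cluster QXY
  updated: d(GH,QXY)=61/3
step 4: merge (GH,QXY) at d=61/3; branch lengths GH→26/3, QXY→47/12; new cluster GHQXY
final tree: ((G:3/2,H:3/2):26/3,((Q:6,X:6):1/4,Y:25/4):47/12)
total length: 409/12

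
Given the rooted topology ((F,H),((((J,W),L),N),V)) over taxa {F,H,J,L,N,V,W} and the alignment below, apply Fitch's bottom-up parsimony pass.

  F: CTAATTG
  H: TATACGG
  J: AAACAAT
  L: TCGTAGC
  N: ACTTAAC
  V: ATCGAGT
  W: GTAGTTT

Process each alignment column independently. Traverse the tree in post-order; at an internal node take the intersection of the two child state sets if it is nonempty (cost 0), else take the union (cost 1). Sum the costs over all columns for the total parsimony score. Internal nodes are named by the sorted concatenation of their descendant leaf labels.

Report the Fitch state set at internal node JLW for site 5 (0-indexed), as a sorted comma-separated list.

site 0, node FH: F={C} ∪ H={T} → {C,T} (+1)
site 0, node JW: J={A} ∪ W={G} → {A,G} (+1)
site 0, node JLW: JW={A,G} ∪ L={T} → {A,G,T} (+1)
site 0, node JLNW: JLW={A,G,T} ∩ N={A} → {A} (+0)
site 0, node JLNVW: JLNW={A} ∩ V={A} → {A} (+0)
site 0, node FHJLNVW: FH={C,T} ∪ JLNVW={A} → {A,C,T} (+1)
site 1, node FH: F={T} ∪ H={A} → {A,T} (+1)
site 1, node JW: J={A} ∪ W={T} → {A,T} (+1)
site 1, node JLW: JW={A,T} ∪ L={C} → {A,C,T} (+1)
site 1, node JLNW: JLW={A,C,T} ∩ N={C} → {C} (+0)
site 1, node JLNVW: JLNW={C} ∪ V={T} → {C,T} (+1)
site 1, node FHJLNVW: FH={A,T} ∩ JLNVW={C,T} → {T} (+0)
site 2, node FH: F={A} ∪ H={T} → {A,T} (+1)
site 2, node JW: J={A} ∩ W={A} → {A} (+0)
site 2, node JLW: JW={A} ∪ L={G} → {A,G} (+1)
site 2, node JLNW: JLW={A,G} ∪ N={T} → {A,G,T} (+1)
site 2, node JLNVW: JLNW={A,G,T} ∪ V={C} → {A,C,G,T} (+1)
site 2, node FHJLNVW: FH={A,T} ∩ JLNVW={A,C,G,T} → {A,T} (+0)
site 3, node FH: F={A} ∩ H={A} → {A} (+0)
site 3, node JW: J={C} ∪ W={G} → {C,G} (+1)
site 3, node JLW: JW={C,G} ∪ L={T} → {C,G,T} (+1)
site 3, node JLNW: JLW={C,G,T} ∩ N={T} → {T} (+0)
site 3, node JLNVW: JLNW={T} ∪ V={G} → {G,T} (+1)
site 3, node FHJLNVW: FH={A} ∪ JLNVW={G,T} → {A,G,T} (+1)
site 4, node FH: F={T} ∪ H={C} → {C,T} (+1)
site 4, node JW: J={A} ∪ W={T} → {A,T} (+1)
site 4, node JLW: JW={A,T} ∩ L={A} → {A} (+0)
site 4, node JLNW: JLW={A} ∩ N={A} → {A} (+0)
site 4, node JLNVW: JLNW={A} ∩ V={A} → {A} (+0)
site 4, node FHJLNVW: FH={C,T} ∪ JLNVW={A} → {A,C,T} (+1)
site 5, node FH: F={T} ∪ H={G} → {G,T} (+1)
site 5, node JW: J={A} ∪ W={T} → {A,T} (+1)
site 5, node JLW: JW={A,T} ∪ L={G} → {A,G,T} (+1)
site 5, node JLNW: JLW={A,G,T} ∩ N={A} → {A} (+0)
site 5, node JLNVW: JLNW={A} ∪ V={G} → {A,G} (+1)
site 5, node FHJLNVW: FH={G,T} ∩ JLNVW={A,G} → {G} (+0)
site 6, node FH: F={G} ∩ H={G} → {G} (+0)
site 6, node JW: J={T} ∩ W={T} → {T} (+0)
site 6, node JLW: JW={T} ∪ L={C} → {C,T} (+1)
site 6, node JLNW: JLW={C,T} ∩ N={C} → {C} (+0)
site 6, node JLNVW: JLNW={C} ∪ V={T} → {C,T} (+1)
site 6, node FHJLNVW: FH={G} ∪ JLNVW={C,T} → {C,G,T} (+1)
per-site changes: [4, 4, 4, 4, 3, 4, 3]; total = 26

A,G,T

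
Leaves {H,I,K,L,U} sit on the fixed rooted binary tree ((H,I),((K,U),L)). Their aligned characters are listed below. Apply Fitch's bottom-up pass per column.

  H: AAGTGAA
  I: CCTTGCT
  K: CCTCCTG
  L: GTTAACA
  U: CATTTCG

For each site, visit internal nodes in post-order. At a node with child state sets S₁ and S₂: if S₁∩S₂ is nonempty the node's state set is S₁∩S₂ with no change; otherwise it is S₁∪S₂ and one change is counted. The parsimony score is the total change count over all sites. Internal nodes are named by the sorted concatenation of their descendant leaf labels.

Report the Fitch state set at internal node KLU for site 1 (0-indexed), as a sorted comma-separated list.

site 0, node HI: H={A} ∪ I={C} → {A,C} (+1)
site 0, node KU: K={C} ∩ U={C} → {C} (+0)
site 0, node KLU: KU={C} ∪ L={G} → {C,G} (+1)
site 0, node HIKLU: HI={A,C} ∩ KLU={C,G} → {C} (+0)
site 1, node HI: H={A} ∪ I={C} → {A,C} (+1)
site 1, node KU: K={C} ∪ U={A} → {A,C} (+1)
site 1, node KLU: KU={A,C} ∪ L={T} → {A,C,T} (+1)
site 1, node HIKLU: HI={A,C} ∩ KLU={A,C,T} → {A,C} (+0)
site 2, node HI: H={G} ∪ I={T} → {G,T} (+1)
site 2, node KU: K={T} ∩ U={T} → {T} (+0)
site 2, node KLU: KU={T} ∩ L={T} → {T} (+0)
site 2, node HIKLU: HI={G,T} ∩ KLU={T} → {T} (+0)
site 3, node HI: H={T} ∩ I={T} → {T} (+0)
site 3, node KU: K={C} ∪ U={T} → {C,T} (+1)
site 3, node KLU: KU={C,T} ∪ L={A} → {A,C,T} (+1)
site 3, node HIKLU: HI={T} ∩ KLU={A,C,T} → {T} (+0)
site 4, node HI: H={G} ∩ I={G} → {G} (+0)
site 4, node KU: K={C} ∪ U={T} → {C,T} (+1)
site 4, node KLU: KU={C,T} ∪ L={A} → {A,C,T} (+1)
site 4, node HIKLU: HI={G} ∪ KLU={A,C,T} → {A,C,G,T} (+1)
site 5, node HI: H={A} ∪ I={C} → {A,C} (+1)
site 5, node KU: K={T} ∪ U={C} → {C,T} (+1)
site 5, node KLU: KU={C,T} ∩ L={C} → {C} (+0)
site 5, node HIKLU: HI={A,C} ∩ KLU={C} → {C} (+0)
site 6, node HI: H={A} ∪ I={T} → {A,T} (+1)
site 6, node KU: K={G} ∩ U={G} → {G} (+0)
site 6, node KLU: KU={G} ∪ L={A} → {A,G} (+1)
site 6, node HIKLU: HI={A,T} ∩ KLU={A,G} → {A} (+0)
per-site changes: [2, 3, 1, 2, 3, 2, 2]; total = 15

A,C,T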